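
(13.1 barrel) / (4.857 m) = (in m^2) 0.4288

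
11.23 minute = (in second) 673.8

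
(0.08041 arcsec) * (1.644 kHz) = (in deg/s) 0.03672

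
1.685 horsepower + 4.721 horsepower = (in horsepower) 6.406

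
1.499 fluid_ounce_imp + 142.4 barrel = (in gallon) 5981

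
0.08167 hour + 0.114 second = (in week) 0.0004863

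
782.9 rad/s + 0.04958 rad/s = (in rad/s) 782.9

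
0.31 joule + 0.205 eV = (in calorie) 0.07409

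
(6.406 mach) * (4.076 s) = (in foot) 2.917e+04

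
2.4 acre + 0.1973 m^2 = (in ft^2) 1.045e+05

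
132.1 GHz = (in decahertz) 1.321e+10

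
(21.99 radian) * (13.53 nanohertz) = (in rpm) 2.841e-06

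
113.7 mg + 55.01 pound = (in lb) 55.01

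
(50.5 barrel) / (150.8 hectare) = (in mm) 0.005324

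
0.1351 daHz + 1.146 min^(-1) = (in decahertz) 0.137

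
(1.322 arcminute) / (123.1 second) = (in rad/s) 3.124e-06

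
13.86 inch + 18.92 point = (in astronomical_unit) 2.398e-12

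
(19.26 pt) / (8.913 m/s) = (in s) 0.0007623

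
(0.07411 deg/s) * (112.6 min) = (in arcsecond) 1.802e+06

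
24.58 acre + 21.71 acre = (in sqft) 2.016e+06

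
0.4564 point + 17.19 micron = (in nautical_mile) 9.622e-08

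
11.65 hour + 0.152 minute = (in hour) 11.65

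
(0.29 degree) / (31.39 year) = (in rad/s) 5.113e-12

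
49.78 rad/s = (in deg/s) 2852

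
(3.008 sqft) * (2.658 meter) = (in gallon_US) 196.2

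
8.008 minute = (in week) 0.0007944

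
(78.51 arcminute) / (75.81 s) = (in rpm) 0.002877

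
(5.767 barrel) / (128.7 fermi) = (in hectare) 7.124e+08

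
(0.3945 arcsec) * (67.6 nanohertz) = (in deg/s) 7.408e-12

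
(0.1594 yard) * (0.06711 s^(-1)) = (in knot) 0.01901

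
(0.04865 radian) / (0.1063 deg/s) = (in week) 4.336e-05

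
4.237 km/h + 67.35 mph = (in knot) 60.81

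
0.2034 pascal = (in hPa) 0.002034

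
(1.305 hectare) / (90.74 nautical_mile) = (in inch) 3.057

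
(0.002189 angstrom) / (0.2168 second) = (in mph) 2.259e-12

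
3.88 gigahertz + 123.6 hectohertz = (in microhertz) 3.88e+15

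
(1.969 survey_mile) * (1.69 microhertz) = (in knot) 0.01041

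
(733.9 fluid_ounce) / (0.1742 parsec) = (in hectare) 4.038e-22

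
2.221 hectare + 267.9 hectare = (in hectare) 270.1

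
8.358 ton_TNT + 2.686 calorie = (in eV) 2.183e+29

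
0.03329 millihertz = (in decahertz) 3.329e-06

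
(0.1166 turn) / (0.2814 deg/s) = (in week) 0.0002466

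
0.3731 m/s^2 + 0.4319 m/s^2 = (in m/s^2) 0.805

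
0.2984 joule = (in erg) 2.984e+06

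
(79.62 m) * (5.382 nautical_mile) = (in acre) 196.1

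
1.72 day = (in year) 0.004712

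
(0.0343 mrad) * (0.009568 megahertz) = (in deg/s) 18.8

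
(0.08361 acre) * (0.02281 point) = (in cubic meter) 0.002723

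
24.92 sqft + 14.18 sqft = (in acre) 0.0008976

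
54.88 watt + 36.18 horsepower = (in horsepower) 36.25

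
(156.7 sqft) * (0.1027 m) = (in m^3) 1.495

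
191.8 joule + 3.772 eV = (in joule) 191.8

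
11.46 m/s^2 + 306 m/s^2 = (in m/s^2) 317.5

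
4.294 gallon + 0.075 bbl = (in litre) 28.18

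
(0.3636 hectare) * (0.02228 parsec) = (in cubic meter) 2.5e+18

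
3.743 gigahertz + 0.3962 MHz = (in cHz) 3.743e+11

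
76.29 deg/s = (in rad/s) 1.332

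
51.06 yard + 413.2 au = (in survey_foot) 2.028e+14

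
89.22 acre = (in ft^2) 3.886e+06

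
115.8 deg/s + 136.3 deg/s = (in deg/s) 252.1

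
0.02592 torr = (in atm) 3.411e-05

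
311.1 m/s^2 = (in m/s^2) 311.1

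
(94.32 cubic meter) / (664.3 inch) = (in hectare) 0.000559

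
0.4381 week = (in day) 3.067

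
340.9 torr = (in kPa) 45.45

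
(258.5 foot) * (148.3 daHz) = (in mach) 343.2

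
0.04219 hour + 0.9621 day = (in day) 0.9639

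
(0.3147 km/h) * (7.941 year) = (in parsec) 7.095e-10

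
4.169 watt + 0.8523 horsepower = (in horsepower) 0.8579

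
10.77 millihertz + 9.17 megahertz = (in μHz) 9.17e+12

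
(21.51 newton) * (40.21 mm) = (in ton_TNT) 2.067e-10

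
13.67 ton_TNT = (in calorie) 1.367e+10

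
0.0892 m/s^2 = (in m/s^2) 0.0892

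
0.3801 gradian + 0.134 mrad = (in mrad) 6.105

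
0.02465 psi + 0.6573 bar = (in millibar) 659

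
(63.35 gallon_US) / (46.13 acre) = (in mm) 0.001285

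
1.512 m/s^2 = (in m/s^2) 1.512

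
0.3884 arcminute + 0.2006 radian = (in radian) 0.2007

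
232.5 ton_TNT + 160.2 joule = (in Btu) 9.22e+08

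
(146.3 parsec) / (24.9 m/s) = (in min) 3.022e+15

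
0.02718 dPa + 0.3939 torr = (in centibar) 0.05252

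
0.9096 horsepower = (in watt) 678.3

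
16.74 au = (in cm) 2.504e+14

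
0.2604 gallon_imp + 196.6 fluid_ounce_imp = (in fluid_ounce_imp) 238.3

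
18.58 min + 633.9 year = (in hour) 5.553e+06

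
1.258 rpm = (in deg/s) 7.548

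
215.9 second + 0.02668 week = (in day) 0.1893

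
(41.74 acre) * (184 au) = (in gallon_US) 1.228e+21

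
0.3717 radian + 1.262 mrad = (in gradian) 23.74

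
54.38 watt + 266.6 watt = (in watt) 321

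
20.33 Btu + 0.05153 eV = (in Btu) 20.33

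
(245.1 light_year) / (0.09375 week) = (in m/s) 4.09e+13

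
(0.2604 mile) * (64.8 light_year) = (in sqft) 2.765e+21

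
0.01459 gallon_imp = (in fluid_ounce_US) 2.243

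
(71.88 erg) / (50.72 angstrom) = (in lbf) 318.6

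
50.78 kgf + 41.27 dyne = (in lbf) 112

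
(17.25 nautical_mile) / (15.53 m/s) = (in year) 6.523e-05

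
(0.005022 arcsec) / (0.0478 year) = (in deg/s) 9.254e-13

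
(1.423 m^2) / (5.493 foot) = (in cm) 84.99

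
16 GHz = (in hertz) 1.6e+10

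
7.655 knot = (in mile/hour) 8.809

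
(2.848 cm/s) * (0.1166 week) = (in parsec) 6.509e-14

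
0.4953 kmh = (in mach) 0.0004041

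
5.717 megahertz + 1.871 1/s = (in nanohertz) 5.717e+15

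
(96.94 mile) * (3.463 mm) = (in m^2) 540.3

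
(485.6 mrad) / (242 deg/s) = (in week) 1.901e-07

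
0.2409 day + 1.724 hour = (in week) 0.04468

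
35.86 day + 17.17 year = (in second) 5.446e+08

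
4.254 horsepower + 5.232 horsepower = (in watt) 7074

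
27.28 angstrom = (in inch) 1.074e-07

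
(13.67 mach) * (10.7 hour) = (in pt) 5.082e+11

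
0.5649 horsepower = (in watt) 421.2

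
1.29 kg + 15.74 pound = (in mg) 8.43e+06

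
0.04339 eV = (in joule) 6.952e-21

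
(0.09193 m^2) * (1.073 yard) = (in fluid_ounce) 3050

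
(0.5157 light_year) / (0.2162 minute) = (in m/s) 3.761e+14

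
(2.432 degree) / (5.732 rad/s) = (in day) 8.571e-08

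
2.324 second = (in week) 3.843e-06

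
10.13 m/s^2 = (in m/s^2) 10.13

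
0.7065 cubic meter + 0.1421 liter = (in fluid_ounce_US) 2.389e+04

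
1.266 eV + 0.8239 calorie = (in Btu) 0.003267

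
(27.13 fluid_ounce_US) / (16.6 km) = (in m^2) 4.833e-08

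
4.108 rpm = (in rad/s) 0.4302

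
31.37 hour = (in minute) 1882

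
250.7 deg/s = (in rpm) 41.78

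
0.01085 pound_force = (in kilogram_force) 0.004921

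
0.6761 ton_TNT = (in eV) 1.766e+28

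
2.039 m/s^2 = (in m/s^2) 2.039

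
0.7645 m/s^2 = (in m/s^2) 0.7645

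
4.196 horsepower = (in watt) 3129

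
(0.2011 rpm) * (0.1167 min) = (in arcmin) 506.9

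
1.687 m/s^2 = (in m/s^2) 1.687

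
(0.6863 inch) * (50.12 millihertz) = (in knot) 0.001698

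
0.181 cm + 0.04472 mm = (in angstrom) 1.855e+07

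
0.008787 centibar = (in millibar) 0.08787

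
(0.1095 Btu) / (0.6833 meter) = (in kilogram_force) 17.24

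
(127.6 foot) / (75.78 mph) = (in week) 1.898e-06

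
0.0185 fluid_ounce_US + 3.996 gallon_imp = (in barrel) 0.1143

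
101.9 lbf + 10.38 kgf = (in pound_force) 124.8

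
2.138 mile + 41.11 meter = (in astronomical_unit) 2.327e-08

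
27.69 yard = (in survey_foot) 83.07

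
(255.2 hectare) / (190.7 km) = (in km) 0.01338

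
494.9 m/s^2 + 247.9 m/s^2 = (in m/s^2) 742.8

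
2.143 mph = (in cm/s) 95.8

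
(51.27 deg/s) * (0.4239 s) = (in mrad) 379.3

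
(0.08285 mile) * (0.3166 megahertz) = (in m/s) 4.221e+07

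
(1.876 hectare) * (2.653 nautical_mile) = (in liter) 9.217e+10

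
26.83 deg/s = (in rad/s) 0.4683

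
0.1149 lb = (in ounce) 1.838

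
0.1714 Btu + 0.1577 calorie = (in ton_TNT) 4.338e-08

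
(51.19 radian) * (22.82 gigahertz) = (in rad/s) 1.168e+12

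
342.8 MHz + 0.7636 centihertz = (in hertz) 3.428e+08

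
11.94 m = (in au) 7.981e-11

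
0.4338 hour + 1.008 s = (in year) 4.955e-05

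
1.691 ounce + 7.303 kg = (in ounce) 259.3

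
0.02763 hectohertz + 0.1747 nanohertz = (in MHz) 2.763e-06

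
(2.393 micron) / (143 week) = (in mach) 8.126e-17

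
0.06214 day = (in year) 0.0001702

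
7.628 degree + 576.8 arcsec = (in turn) 0.02163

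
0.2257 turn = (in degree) 81.25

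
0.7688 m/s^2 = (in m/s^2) 0.7688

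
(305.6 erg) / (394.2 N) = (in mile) 4.817e-11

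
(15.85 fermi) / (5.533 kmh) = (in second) 1.031e-14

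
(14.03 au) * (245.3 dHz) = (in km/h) 1.853e+14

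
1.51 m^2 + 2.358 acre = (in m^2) 9544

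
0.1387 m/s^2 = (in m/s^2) 0.1387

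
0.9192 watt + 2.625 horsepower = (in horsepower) 2.626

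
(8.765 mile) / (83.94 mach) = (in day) 5.712e-06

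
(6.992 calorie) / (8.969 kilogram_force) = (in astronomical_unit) 2.223e-12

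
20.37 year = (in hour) 1.784e+05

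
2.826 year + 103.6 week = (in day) 1757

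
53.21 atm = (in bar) 53.92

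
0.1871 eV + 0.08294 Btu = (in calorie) 20.91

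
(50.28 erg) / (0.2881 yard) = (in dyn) 1.909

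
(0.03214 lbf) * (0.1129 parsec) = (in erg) 4.981e+21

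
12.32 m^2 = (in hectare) 0.001232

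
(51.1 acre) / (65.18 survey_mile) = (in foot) 6.468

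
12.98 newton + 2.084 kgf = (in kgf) 3.408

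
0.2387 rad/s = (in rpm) 2.279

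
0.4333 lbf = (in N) 1.927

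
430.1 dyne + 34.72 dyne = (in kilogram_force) 0.000474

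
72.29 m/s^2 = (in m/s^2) 72.29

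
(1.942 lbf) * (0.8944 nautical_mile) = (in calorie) 3420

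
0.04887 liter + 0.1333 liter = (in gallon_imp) 0.04007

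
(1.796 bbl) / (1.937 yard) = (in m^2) 0.1612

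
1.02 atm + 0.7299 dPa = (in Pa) 1.034e+05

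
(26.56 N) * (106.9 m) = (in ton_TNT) 6.786e-07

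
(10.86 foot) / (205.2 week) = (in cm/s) 2.667e-06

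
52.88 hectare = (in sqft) 5.692e+06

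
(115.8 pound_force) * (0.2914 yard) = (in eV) 8.567e+20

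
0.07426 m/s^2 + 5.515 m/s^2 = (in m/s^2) 5.589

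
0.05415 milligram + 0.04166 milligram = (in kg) 9.581e-08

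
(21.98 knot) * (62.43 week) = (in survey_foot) 1.401e+09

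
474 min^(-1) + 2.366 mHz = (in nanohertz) 7.902e+09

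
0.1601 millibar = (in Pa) 16.01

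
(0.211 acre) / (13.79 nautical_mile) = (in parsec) 1.084e-18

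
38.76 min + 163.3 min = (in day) 0.1403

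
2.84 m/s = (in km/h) 10.22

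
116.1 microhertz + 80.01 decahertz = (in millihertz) 8.001e+05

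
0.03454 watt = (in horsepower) 4.632e-05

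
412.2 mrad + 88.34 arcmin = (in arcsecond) 9.032e+04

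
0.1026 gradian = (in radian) 0.001612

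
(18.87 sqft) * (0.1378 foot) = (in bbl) 0.4631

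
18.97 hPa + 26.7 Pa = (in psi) 0.279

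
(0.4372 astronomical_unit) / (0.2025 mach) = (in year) 30.08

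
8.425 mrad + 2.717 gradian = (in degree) 2.928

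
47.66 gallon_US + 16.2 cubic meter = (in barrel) 103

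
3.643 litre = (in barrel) 0.02291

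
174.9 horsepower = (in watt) 1.304e+05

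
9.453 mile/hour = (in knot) 8.214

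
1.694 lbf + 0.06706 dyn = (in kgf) 0.7684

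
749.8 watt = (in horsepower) 1.005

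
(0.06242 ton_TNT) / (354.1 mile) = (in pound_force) 103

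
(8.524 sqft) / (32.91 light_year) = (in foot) 8.345e-18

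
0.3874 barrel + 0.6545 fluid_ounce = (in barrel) 0.3875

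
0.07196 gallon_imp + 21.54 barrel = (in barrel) 21.54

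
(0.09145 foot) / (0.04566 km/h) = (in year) 6.969e-08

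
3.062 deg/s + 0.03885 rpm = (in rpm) 0.5492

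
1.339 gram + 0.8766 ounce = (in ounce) 0.9238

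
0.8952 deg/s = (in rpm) 0.1492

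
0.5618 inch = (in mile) 8.867e-06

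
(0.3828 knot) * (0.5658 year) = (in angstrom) 3.514e+16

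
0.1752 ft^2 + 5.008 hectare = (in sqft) 5.391e+05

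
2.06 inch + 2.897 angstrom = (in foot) 0.1717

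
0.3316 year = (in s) 1.046e+07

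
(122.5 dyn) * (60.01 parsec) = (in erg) 2.268e+22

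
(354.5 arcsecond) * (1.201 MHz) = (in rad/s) 2064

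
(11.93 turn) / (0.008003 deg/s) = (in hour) 149.1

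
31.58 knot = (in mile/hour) 36.34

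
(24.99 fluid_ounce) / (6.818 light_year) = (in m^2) 1.146e-20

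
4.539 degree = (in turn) 0.01261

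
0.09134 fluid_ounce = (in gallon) 0.0007136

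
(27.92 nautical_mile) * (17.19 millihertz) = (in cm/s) 8.889e+04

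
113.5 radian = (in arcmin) 3.902e+05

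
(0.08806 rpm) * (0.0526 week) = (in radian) 293.4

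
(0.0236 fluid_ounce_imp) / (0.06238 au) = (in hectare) 7.186e-21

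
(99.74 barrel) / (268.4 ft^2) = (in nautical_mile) 0.0003434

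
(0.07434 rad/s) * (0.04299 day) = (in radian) 276.1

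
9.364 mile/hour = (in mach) 0.01229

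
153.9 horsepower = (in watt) 1.148e+05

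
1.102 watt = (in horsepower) 0.001478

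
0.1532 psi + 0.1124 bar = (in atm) 0.1214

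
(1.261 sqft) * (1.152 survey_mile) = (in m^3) 217.2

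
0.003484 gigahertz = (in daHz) 3.484e+05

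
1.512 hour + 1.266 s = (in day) 0.06301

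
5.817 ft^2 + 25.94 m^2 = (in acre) 0.006543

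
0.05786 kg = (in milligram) 5.786e+04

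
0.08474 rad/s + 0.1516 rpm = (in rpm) 0.9608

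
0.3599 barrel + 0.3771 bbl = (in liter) 117.2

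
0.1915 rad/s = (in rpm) 1.829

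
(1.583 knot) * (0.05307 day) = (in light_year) 3.947e-13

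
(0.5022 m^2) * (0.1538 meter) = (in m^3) 0.07724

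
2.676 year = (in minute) 1.407e+06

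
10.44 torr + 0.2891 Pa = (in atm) 0.01374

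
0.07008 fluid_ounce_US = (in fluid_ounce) 0.07008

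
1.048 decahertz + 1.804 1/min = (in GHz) 1.051e-08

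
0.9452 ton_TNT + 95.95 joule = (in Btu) 3.748e+06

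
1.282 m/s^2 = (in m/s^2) 1.282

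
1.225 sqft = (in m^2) 0.1138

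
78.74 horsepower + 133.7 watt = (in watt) 5.885e+04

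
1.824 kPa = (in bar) 0.01824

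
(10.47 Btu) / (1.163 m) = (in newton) 9498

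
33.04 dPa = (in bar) 3.304e-05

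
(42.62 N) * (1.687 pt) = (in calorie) 0.006062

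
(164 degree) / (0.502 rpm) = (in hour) 0.01512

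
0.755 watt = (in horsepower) 0.001012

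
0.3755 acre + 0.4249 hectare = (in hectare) 0.5769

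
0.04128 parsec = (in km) 1.274e+12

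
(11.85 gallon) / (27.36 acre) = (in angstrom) 4051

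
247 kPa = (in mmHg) 1853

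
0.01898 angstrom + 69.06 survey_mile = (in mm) 1.111e+08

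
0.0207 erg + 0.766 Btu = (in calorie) 193.2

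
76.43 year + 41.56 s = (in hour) 6.695e+05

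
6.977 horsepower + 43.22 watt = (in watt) 5246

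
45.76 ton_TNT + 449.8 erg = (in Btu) 1.815e+08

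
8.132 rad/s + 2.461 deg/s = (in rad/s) 8.175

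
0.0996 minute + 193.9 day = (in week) 27.7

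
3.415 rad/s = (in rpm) 32.61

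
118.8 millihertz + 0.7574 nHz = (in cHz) 11.88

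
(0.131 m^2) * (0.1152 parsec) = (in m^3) 4.657e+14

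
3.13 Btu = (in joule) 3302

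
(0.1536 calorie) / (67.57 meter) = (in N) 0.009511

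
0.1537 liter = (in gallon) 0.0406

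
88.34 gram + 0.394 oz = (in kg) 0.09951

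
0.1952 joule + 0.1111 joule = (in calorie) 0.07321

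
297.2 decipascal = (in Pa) 29.72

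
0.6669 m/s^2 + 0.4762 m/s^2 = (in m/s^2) 1.143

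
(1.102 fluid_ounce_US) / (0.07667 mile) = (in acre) 6.527e-11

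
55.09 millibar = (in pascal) 5509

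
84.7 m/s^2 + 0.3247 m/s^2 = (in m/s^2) 85.02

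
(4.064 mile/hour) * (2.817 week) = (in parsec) 1.003e-10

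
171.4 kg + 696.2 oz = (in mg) 1.911e+08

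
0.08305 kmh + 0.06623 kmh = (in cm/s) 4.147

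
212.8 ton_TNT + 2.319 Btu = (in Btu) 8.439e+08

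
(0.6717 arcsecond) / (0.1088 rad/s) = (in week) 4.949e-11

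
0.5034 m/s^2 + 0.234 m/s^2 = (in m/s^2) 0.7374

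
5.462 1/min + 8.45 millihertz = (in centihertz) 9.948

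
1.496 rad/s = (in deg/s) 85.71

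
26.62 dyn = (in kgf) 2.714e-05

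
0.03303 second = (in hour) 9.175e-06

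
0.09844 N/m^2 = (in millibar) 0.0009844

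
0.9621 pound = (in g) 436.4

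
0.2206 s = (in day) 2.553e-06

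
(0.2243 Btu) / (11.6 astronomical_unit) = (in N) 1.364e-10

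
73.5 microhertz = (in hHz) 7.35e-07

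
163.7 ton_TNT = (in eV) 4.275e+30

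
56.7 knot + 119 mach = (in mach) 119.1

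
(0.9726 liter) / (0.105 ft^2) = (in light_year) 1.054e-17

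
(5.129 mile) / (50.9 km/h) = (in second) 583.8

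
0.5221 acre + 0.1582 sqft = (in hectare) 0.2113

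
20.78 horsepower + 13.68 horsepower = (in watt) 2.57e+04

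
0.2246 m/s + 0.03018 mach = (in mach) 0.03084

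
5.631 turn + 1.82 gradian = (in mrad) 3.541e+04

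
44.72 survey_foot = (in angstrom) 1.363e+11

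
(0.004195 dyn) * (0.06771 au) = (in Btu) 0.4027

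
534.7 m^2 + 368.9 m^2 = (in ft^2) 9726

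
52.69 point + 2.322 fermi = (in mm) 18.59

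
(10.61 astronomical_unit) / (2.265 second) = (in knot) 1.362e+12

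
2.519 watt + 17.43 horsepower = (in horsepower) 17.43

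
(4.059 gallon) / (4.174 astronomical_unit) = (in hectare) 2.461e-18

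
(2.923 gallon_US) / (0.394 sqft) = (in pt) 856.9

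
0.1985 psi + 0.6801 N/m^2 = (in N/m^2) 1369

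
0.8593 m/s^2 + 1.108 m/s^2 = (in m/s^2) 1.967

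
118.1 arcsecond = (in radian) 0.0005726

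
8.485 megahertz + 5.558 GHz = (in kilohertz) 5.566e+06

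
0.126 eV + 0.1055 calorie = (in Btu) 0.0004184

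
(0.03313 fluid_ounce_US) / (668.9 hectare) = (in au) 9.791e-25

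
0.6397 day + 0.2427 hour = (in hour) 15.6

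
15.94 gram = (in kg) 0.01594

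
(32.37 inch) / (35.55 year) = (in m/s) 7.334e-10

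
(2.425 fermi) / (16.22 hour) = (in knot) 8.073e-20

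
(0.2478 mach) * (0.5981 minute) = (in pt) 8.583e+06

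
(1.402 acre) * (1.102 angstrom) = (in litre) 0.0006252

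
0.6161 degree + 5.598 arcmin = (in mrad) 12.38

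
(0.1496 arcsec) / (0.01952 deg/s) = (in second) 0.002129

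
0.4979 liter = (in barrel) 0.003132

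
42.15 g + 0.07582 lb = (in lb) 0.1687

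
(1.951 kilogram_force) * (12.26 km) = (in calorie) 5.606e+04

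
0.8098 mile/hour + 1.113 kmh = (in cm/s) 67.12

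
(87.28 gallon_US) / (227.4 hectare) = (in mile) 9.028e-11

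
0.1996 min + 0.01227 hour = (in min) 0.9358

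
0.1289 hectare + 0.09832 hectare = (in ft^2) 2.446e+04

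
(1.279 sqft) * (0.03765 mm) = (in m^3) 4.474e-06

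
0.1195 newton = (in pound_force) 0.02686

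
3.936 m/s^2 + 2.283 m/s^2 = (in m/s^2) 6.219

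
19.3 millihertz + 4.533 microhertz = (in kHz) 1.93e-05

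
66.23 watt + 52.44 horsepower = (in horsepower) 52.53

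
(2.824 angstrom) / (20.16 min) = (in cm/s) 2.335e-11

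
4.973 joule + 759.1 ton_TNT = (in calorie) 7.591e+11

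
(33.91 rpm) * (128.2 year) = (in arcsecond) 2.961e+15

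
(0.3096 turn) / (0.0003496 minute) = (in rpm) 885.6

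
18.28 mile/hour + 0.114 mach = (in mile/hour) 105.1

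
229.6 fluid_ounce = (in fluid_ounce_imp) 239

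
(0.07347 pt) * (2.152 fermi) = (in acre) 1.378e-23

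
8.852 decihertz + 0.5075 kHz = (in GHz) 5.084e-07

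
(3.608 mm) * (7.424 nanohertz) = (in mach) 7.867e-14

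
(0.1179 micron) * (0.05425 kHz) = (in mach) 1.878e-08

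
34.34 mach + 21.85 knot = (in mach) 34.37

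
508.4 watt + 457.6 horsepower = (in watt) 3.417e+05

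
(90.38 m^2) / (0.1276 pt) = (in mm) 2.008e+09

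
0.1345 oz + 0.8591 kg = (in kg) 0.8629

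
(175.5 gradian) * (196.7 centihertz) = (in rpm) 51.78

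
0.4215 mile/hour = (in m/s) 0.1884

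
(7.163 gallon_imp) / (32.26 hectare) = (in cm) 1.009e-05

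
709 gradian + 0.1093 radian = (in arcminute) 3.866e+04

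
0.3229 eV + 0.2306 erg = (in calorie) 5.511e-09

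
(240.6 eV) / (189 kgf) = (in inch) 8.188e-19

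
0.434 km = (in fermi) 4.34e+17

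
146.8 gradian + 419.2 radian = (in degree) 2.415e+04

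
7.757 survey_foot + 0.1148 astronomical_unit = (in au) 0.1148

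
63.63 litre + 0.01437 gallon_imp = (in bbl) 0.4006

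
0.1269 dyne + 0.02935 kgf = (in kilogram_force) 0.02935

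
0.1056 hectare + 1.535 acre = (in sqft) 7.823e+04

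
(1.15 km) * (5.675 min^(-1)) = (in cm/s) 1.088e+04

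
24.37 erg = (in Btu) 2.31e-09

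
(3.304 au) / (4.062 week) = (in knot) 3.911e+05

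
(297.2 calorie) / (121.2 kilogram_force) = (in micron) 1.046e+06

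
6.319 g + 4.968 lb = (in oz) 79.71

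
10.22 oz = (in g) 289.7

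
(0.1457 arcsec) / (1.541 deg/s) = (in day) 3.04e-10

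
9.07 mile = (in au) 9.757e-08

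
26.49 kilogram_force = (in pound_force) 58.4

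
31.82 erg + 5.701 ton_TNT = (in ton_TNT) 5.701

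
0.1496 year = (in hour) 1310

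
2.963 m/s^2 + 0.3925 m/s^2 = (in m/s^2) 3.356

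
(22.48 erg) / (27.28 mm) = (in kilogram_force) 8.403e-06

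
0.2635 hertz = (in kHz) 0.0002635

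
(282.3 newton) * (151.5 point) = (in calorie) 3.606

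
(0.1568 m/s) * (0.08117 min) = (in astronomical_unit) 5.105e-12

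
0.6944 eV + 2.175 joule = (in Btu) 0.002062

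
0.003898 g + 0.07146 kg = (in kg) 0.07146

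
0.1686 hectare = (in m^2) 1686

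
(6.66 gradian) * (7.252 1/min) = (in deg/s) 0.7245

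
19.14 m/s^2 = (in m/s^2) 19.14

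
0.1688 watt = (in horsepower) 0.0002264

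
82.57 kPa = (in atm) 0.8149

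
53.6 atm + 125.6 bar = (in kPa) 1.799e+04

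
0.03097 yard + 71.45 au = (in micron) 1.069e+19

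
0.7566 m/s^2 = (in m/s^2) 0.7566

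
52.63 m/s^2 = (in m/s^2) 52.63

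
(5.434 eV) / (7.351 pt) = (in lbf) 7.547e-17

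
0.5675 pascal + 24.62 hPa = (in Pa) 2463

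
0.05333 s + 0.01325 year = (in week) 0.6909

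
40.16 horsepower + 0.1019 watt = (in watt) 2.995e+04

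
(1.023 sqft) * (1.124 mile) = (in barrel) 1081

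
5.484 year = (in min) 2.882e+06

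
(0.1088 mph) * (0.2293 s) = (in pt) 31.61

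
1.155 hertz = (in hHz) 0.01155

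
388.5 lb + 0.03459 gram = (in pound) 388.5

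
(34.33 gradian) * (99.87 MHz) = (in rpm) 5.143e+08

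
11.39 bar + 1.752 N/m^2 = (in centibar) 1139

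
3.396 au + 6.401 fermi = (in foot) 1.667e+12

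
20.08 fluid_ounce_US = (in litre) 0.5938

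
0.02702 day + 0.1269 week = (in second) 7.908e+04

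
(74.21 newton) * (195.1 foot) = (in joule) 4413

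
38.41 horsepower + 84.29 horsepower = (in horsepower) 122.7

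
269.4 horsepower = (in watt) 2.009e+05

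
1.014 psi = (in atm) 0.069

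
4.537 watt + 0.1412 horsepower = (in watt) 109.8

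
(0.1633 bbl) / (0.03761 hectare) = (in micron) 69.03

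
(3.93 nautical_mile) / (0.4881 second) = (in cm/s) 1.491e+06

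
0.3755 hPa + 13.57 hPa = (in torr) 10.46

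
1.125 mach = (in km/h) 1379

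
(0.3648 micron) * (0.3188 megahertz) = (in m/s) 0.1163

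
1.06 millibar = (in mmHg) 0.7951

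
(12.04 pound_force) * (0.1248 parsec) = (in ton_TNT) 4.929e+07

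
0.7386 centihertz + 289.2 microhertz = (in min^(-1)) 0.4605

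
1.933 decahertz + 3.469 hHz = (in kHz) 0.3662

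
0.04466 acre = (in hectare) 0.01807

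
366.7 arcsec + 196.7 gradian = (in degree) 177.1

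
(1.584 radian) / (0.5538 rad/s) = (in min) 0.04767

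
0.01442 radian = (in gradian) 0.918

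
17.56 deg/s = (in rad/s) 0.3065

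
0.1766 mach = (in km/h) 216.5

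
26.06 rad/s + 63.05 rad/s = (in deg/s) 5106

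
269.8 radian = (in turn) 42.94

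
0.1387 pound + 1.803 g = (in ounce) 2.283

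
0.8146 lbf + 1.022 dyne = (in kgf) 0.3695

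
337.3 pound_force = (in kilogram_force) 153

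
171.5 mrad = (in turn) 0.0273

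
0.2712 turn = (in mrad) 1704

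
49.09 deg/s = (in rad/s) 0.8568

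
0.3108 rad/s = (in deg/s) 17.81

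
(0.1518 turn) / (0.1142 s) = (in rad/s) 8.352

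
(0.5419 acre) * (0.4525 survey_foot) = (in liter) 3.025e+05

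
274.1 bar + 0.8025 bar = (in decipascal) 2.749e+08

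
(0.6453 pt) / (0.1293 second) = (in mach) 5.171e-06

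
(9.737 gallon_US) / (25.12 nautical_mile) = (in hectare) 7.923e-11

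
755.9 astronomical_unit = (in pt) 3.205e+17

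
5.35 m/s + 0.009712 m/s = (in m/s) 5.36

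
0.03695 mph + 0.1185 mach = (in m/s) 40.37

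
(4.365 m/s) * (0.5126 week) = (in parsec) 4.386e-11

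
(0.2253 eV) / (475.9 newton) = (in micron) 7.585e-17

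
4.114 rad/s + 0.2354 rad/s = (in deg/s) 249.2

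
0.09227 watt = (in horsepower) 0.0001237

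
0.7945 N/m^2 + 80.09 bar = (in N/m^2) 8.009e+06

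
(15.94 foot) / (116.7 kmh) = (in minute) 0.002498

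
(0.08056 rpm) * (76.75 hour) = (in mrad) 2.331e+06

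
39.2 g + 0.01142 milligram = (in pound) 0.08642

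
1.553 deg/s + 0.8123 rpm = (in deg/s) 6.427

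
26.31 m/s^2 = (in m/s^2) 26.31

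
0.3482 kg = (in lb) 0.7676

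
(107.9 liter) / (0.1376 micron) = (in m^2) 7.842e+05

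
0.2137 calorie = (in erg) 8.941e+06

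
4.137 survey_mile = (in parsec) 2.158e-13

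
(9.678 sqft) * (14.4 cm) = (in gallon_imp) 28.48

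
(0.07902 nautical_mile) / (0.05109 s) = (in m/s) 2864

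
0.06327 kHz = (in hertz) 63.27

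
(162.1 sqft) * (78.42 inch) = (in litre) 3e+04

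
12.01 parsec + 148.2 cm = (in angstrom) 3.706e+27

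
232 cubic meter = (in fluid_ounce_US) 7.845e+06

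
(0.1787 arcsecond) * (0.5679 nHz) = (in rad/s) 4.92e-16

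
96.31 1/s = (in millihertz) 9.631e+04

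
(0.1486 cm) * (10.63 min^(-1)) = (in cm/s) 0.02633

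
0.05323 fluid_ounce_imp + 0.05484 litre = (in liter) 0.05635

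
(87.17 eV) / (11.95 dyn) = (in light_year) 1.235e-29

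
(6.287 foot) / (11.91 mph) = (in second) 0.3599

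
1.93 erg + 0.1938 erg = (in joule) 2.124e-07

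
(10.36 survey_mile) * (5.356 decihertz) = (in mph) 1.998e+04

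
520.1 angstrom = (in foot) 1.706e-07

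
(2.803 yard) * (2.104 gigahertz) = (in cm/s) 5.393e+11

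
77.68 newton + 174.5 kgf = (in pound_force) 402.2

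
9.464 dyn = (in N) 9.464e-05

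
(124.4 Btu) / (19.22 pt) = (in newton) 1.936e+07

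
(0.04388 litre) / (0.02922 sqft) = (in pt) 45.82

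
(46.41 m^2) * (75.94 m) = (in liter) 3.524e+06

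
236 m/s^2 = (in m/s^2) 236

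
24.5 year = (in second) 7.726e+08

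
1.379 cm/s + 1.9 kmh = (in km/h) 1.95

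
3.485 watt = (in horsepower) 0.004673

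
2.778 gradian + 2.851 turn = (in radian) 17.96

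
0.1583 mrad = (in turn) 2.519e-05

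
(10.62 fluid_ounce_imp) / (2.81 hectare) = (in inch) 4.228e-07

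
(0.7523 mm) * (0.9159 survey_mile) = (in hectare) 0.0001109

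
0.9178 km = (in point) 2.602e+06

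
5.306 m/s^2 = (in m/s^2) 5.306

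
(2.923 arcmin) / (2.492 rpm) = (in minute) 5.43e-05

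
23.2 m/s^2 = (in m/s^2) 23.2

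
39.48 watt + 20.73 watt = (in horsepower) 0.08074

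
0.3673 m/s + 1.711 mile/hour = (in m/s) 1.132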